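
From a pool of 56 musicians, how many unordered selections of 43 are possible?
C(56,43) = 56!/(43!×13!) = 1889912732400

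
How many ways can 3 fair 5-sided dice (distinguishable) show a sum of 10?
Coefficient of x^10 in (x + x² + ... + x^5)^3. By inclusion-exclusion on dice exceeding 5: Σ_j (-1)^j C(3,j)·C(10-1-5j, 2) = C(3,0)·C(9,2) - C(3,1)·C(4,2) = 1·36 - 3·6 = 18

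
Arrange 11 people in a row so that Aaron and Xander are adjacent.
Treat as block: (11-1)! × 2! = 3628800 × 2 = 7257600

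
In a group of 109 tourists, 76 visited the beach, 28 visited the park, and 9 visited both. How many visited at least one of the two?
|A∪B| = |A| + |B| - |A∩B| = 76 + 28 - 9 = 95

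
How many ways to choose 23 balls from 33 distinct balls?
C(33,23) = 33!/(23!×10!) = 92561040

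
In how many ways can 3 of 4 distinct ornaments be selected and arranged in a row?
P(4,3) = 4!/(4-3)! = 24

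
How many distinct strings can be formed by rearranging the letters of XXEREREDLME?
11! / (1! × 2! × 1! × 4! × 1! × 2!) = 415800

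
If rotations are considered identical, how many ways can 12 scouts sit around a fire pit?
Circular: fix one position, arrange the rest. (12-1)! = 39916800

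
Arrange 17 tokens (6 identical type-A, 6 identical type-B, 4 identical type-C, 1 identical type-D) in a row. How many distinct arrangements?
17! / (6! × 6! × 4! × 1!) = 28588560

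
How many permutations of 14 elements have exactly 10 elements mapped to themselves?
Choose the 10 fixed points C(14,10) = 1001, derange the rest: !4 = Σ_{j=0}^{4} (-1)^j·4!/j! = 24 - 24 + 12 - 4 + 1 = 9. Product = 1001 × 9 = 9009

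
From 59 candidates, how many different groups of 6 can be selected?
C(59,6) = 59!/(6!×53!) = 45057474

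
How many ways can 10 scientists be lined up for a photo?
10! = 3628800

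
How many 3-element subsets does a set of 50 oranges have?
C(50,3) = 50!/(3!×47!) = 19600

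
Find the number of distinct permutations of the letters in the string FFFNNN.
6! / (3! × 3!) = 20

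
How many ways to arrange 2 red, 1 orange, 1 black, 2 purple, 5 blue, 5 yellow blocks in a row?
16! / (2! × 1! × 1! × 2! × 5! × 5!) = 363242880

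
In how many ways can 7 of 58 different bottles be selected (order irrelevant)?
C(58,7) = 58!/(7!×51!) = 300674088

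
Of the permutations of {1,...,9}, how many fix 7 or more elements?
Exactly j fixed points: C(9,j)·!(9-j); sum over j ≥ 7 (derangement numbers via !m = (m-1)·(!(m-1) + !(m-2)): !0..!2 = 1, 0, 1). Σ_{j=7}^{9} C(9,j)·!(9-j) = C(9,7)·!2 + C(9,8)·!1 + C(9,9)·!0 = 36·1 + 9·0 + 1·1 = 37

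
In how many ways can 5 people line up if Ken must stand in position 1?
Fix one position: (5-1)! = 24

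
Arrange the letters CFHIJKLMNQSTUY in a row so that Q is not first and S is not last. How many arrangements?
By inclusion-exclusion: 14! - 2×(14-1)! + (14-2)! = 87178291200 - 12454041600 + 479001600 = 75203251200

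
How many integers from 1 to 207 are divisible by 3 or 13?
⌊207/3⌋ + ⌊207/13⌋ - ⌊207/39⌋ = 69 + 15 - 5 = 79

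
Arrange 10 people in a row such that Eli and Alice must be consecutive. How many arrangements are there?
Treat the 2 as one block: (10-2+1)! × 2! = 362880 × 2 = 725760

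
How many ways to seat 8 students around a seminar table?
Circular: fix one position, arrange the rest. (8-1)! = 5040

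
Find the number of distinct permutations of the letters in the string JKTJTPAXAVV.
11! / (1! × 1! × 1! × 2! × 2! × 2! × 2!) = 2494800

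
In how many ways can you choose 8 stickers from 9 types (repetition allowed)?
C(8+9-1, 9-1) = C(16, 8) = 12870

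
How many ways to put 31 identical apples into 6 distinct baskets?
C(31+6-1, 6-1) = C(36, 5) = 376992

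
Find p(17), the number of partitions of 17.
Pentagonal recurrence p(n) = p(n-1) + p(n-2) - p(n-5) - p(n-7) + p(n-12) + p(n-15) - ... gives p(0..16) = 1, 1, 2, 3, 5, 7, 11, 15, 22, 30, 42, 56, 77, 101, 135, 176, 231. p(17) = p(16) + p(15) - p(12) - p(10) + p(5) + p(2) = 231 + 176 - 77 - 42 + 7 + 2 = 297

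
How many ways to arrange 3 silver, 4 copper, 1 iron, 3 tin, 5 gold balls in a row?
16! / (3! × 4! × 1! × 3! × 5!) = 201801600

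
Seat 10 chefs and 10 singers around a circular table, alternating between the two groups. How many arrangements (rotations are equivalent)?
Fix one of the chefs: (10-1)! ways for the remaining chefs, × 10! ways for the singers = 362880 × 3628800 = 1316818944000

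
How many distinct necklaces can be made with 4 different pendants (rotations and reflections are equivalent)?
(4-1)!/2 = 6/2 = 3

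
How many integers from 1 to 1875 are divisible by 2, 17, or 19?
⌊1875/2⌋+⌊1875/17⌋+⌊1875/19⌋ - ⌊1875/34⌋-⌊1875/38⌋-⌊1875/323⌋ + ⌊1875/646⌋ = 937+110+98 - 55-49-5 + 2 = 1038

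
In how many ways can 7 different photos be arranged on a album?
7! = 5040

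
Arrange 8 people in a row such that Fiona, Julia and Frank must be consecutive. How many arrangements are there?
Treat the 3 as one block: (8-3+1)! × 3! = 720 × 6 = 4320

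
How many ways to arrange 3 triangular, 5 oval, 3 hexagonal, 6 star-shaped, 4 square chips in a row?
21! / (3! × 5! × 3! × 6! × 4!) = 684410126400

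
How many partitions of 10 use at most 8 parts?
By conjugation, equals partitions of 10 into parts ≤ 8. Let r_j(i) = number of partitions of i into parts ≤ j, for i = 0..10. r_1(i) = 1 for all i; r_j(i) = r_{j-1}(i) + r_j(i-j). Rows j = 2..8: ≤2: 1 1 2 2 3 3 4 4 5 5 6; ≤3: 1 1 2 3 4 5 7 8 10 12 14; ≤4: 1 1 2 3 5 6 9 11 15 18 23; ≤5: 1 1 2 3 5 7 10 13 18 23 30; ≤6: 1 1 2 3 5 7 11 14 20 26 35; ≤7: 1 1 2 3 5 7 11 15 21 28 38; ≤8: 1 1 2 3 5 7 11 15 22 29 40. r_8(10) = 40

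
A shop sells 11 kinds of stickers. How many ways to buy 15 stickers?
C(15+11-1, 11-1) = C(25, 10) = 3268760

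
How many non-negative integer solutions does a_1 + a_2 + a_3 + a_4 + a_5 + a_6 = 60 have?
C(60+6-1, 6-1) = C(65, 5) = 8259888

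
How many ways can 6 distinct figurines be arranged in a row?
6! = 720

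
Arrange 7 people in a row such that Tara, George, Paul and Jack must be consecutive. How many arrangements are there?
Treat the 4 as one block: (7-4+1)! × 4! = 24 × 24 = 576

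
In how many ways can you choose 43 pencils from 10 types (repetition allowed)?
C(43+10-1, 10-1) = C(52, 9) = 3679075400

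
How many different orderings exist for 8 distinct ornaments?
8! = 40320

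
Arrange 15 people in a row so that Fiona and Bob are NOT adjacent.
Total - adjacent = 15! - (15-1)!×2 = 1307674368000 - 174356582400 = 1133317785600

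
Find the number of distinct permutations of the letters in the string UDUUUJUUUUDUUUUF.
16! / (1! × 2! × 1! × 12!) = 21840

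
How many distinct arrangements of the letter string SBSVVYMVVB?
10! / (2! × 1! × 2! × 4! × 1!) = 37800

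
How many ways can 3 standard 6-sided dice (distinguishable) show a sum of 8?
Coefficient of x^8 in (x + x² + ... + x^6)^3. By inclusion-exclusion on dice exceeding 6: Σ_j (-1)^j C(3,j)·C(8-1-6j, 2) = C(3,0)·C(7,2) = 1·21 = 21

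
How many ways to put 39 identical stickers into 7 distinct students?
C(39+7-1, 7-1) = C(45, 6) = 8145060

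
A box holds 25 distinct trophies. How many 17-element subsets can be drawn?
C(25,17) = 25!/(17!×8!) = 1081575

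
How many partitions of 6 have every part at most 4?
Let r_j(i) = number of partitions of i into parts ≤ j, for i = 0..6. r_1(i) = 1 for all i; r_j(i) = r_{j-1}(i) + r_j(i-j). Rows j = 2..4: ≤2: 1 1 2 2 3 3 4; ≤3: 1 1 2 3 4 5 7; ≤4: 1 1 2 3 5 6 9. r_4(6) = 9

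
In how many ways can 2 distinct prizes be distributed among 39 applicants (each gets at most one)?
P(39,2) = 39!/(39-2)! = 1482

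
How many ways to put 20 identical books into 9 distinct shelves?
C(20+9-1, 9-1) = C(28, 8) = 3108105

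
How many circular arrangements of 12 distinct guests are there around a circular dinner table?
Circular: fix one position, arrange the rest. (12-1)! = 39916800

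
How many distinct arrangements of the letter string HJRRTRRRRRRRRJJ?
15! / (1! × 1! × 3! × 10!) = 60060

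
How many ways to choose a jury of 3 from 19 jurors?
C(19,3) = 19!/(3!×16!) = 969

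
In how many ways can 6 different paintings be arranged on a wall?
6! = 720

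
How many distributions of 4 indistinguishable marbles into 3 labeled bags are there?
C(4+3-1, 3-1) = C(6, 2) = 15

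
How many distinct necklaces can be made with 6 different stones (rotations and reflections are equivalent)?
(6-1)!/2 = 120/2 = 60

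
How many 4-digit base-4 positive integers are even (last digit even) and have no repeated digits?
Last∈{0,2}. Last=0: 6. Last nonzero: 1×2×P(2,2) = 4. Total = 10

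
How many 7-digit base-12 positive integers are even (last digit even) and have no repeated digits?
Last∈{0,2,4,6,8,10}. Last=0: 332640. Last nonzero: 5×10×P(10,5) = 1512000. Total = 1844640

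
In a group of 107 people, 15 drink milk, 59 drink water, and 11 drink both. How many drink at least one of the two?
|A∪B| = |A| + |B| - |A∩B| = 15 + 59 - 11 = 63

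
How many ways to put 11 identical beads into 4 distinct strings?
C(11+4-1, 4-1) = C(14, 3) = 364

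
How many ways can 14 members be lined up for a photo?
14! = 87178291200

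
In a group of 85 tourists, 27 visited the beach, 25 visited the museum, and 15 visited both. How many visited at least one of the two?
|A∪B| = |A| + |B| - |A∩B| = 27 + 25 - 15 = 37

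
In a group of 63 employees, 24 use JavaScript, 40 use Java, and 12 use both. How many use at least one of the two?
|A∪B| = |A| + |B| - |A∩B| = 24 + 40 - 12 = 52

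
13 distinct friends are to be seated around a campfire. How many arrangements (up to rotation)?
Circular: fix one position, arrange the rest. (13-1)! = 479001600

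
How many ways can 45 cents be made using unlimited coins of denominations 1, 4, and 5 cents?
Coefficient of x^45 in 1/(1-x^1) · 1/(1-x^4) · 1/(1-x^5). Case on j = number of 5-cent coins (j = 0..9); remainder r = 45 - 5j is made from {1,4} in ⌊r/4⌋+1 ways. r = 45, 40, 35, 30, 25, 20, 15, 10, 5, 0 → 12 + 11 + 9 + 8 + 7 + 6 + 4 + 3 + 2 + 1 = 63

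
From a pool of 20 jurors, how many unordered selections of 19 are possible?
C(20,19) = 20!/(19!×1!) = 20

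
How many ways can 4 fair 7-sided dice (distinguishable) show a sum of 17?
Coefficient of x^17 in (x + x² + ... + x^7)^4. By inclusion-exclusion on dice exceeding 7: Σ_j (-1)^j C(4,j)·C(17-1-7j, 3) = C(4,0)·C(16,3) - C(4,1)·C(9,3) = 1·560 - 4·84 = 224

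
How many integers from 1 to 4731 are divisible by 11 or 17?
⌊4731/11⌋ + ⌊4731/17⌋ - ⌊4731/187⌋ = 430 + 278 - 25 = 683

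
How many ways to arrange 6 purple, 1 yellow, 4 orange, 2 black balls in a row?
13! / (6! × 1! × 4! × 2!) = 180180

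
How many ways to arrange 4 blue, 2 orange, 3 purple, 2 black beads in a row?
11! / (4! × 2! × 3! × 2!) = 69300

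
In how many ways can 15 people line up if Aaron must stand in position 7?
Fix one position: (15-1)! = 87178291200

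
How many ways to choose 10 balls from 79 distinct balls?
C(79,10) = 79!/(10!×69!) = 1440680596355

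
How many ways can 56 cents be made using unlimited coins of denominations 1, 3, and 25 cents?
Coefficient of x^56 in 1/(1-x^1) · 1/(1-x^3) · 1/(1-x^25). Case on j = number of 25-cent coins (j = 0..2); remainder r = 56 - 25j is made from {1,3} in ⌊r/3⌋+1 ways. r = 56, 31, 6 → 19 + 11 + 3 = 33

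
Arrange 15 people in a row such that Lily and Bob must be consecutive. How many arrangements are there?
Treat the 2 as one block: (15-2+1)! × 2! = 87178291200 × 2 = 174356582400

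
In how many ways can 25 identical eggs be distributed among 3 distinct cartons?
C(25+3-1, 3-1) = C(27, 2) = 351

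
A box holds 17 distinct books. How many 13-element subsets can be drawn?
C(17,13) = 17!/(13!×4!) = 2380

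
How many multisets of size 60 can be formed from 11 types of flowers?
C(60+11-1, 11-1) = C(70, 10) = 396704524216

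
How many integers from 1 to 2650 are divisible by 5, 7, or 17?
⌊2650/5⌋+⌊2650/7⌋+⌊2650/17⌋ - ⌊2650/35⌋-⌊2650/85⌋-⌊2650/119⌋ + ⌊2650/595⌋ = 530+378+155 - 75-31-22 + 4 = 939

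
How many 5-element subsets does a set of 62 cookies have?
C(62,5) = 62!/(5!×57!) = 6471002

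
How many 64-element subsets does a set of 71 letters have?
C(71,64) = 71!/(64!×7!) = 1329890705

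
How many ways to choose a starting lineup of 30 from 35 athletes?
C(35,30) = 35!/(30!×5!) = 324632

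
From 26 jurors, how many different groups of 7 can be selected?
C(26,7) = 26!/(7!×19!) = 657800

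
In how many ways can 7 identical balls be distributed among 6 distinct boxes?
C(7+6-1, 6-1) = C(12, 5) = 792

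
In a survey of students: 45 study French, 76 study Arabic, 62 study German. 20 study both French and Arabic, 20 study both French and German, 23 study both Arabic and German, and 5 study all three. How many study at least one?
|A∪B∪C| = 45+76+62-20-20-23+5 = 125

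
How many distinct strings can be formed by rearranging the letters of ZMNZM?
5! / (1! × 2! × 2!) = 30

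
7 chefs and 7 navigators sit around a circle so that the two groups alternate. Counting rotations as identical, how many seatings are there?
Fix one of the chefs: (7-1)! ways for the remaining chefs, × 7! ways for the navigators = 720 × 5040 = 3628800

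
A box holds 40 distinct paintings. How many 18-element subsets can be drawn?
C(40,18) = 40!/(18!×22!) = 113380261800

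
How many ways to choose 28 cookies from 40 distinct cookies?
C(40,28) = 40!/(28!×12!) = 5586853480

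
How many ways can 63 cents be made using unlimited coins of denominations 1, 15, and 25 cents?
Coefficient of x^63 in 1/(1-x^1) · 1/(1-x^15) · 1/(1-x^25). Case on j = number of 25-cent coins (j = 0..2); remainder r = 63 - 25j is made from {1,15} in ⌊r/15⌋+1 ways. r = 63, 38, 13 → 5 + 3 + 1 = 9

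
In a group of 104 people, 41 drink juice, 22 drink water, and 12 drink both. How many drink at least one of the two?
|A∪B| = |A| + |B| - |A∩B| = 41 + 22 - 12 = 51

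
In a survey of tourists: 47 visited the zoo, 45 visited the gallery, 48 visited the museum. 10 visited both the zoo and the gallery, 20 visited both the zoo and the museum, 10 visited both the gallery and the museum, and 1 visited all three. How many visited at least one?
|A∪B∪C| = 47+45+48-10-20-10+1 = 101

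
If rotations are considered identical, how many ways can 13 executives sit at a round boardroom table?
Circular: fix one position, arrange the rest. (13-1)! = 479001600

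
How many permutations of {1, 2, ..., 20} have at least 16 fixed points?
Exactly j fixed points: C(20,j)·!(20-j); sum over j ≥ 16 (derangement numbers via !m = (m-1)·(!(m-1) + !(m-2)): !0..!4 = 1, 0, 1, 2, 9). Σ_{j=16}^{20} C(20,j)·!(20-j) = C(20,16)·!4 + C(20,17)·!3 + C(20,18)·!2 + C(20,19)·!1 + C(20,20)·!0 = 4845·9 + 1140·2 + 190·1 + 20·0 + 1·1 = 46076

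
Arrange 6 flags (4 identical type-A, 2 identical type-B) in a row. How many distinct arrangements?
6! / (4! × 2!) = 15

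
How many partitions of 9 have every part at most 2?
Let r_j(i) = number of partitions of i into parts ≤ j, for i = 0..9. r_1(i) = 1 for all i; r_j(i) = r_{j-1}(i) + r_j(i-j). Rows j = 2..2: ≤2: 1 1 2 2 3 3 4 4 5 5. r_2(9) = 5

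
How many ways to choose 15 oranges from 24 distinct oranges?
C(24,15) = 24!/(15!×9!) = 1307504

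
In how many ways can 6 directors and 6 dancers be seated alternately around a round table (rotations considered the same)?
Fix one of the directors: (6-1)! ways for the remaining directors, × 6! ways for the dancers = 120 × 720 = 86400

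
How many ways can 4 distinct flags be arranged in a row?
4! = 24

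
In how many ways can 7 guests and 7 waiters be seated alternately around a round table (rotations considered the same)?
Fix one of the guests: (7-1)! ways for the remaining guests, × 7! ways for the waiters = 720 × 5040 = 3628800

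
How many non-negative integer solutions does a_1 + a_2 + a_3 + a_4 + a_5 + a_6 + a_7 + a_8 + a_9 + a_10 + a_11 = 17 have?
C(17+11-1, 11-1) = C(27, 10) = 8436285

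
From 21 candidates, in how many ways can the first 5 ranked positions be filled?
P(21,5) = 21!/(21-5)! = 2441880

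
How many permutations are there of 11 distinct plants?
11! = 39916800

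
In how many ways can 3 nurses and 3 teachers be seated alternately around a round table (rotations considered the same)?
Fix one of the nurses: (3-1)! ways for the remaining nurses, × 3! ways for the teachers = 2 × 6 = 12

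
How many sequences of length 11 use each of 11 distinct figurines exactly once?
11! = 39916800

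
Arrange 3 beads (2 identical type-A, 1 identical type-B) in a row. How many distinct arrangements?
3! / (2! × 1!) = 3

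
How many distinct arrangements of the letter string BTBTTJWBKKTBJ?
13! / (1! × 4! × 2! × 2! × 4!) = 2702700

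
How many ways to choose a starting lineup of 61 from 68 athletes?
C(68,61) = 68!/(61!×7!) = 969443904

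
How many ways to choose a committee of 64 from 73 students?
C(73,64) = 73!/(64!×9!) = 97082021465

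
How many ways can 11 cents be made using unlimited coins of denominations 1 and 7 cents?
Coefficient of x^11 in 1/(1-x^1) · 1/(1-x^7). Use j coins of 7 for j = 0..⌊11/7⌋ = 1, the rest in 1s: 1 + 1 = 2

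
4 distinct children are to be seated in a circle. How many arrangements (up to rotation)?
Circular: fix one position, arrange the rest. (4-1)! = 6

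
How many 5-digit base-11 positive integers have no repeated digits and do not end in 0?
Last digit: 10 nonzero choices. First digit: 9 (nonzero, ≠last). Middle 3: P(9,3) = 504. Total = 45360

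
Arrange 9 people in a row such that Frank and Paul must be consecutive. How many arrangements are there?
Treat the 2 as one block: (9-2+1)! × 2! = 40320 × 2 = 80640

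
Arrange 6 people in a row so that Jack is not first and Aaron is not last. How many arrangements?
By inclusion-exclusion: 6! - 2×(6-1)! + (6-2)! = 720 - 240 + 24 = 504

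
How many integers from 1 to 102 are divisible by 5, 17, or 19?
⌊102/5⌋+⌊102/17⌋+⌊102/19⌋ - ⌊102/85⌋-⌊102/95⌋-⌊102/323⌋ + ⌊102/1615⌋ = 20+6+5 - 1-1-0 + 0 = 29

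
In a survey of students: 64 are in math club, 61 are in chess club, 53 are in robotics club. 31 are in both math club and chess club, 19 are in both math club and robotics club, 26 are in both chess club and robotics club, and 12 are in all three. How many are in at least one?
|A∪B∪C| = 64+61+53-31-19-26+12 = 114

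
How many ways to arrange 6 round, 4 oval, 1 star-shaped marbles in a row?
11! / (6! × 4! × 1!) = 2310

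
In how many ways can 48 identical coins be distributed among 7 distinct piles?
C(48+7-1, 7-1) = C(54, 6) = 25827165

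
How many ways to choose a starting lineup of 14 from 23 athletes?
C(23,14) = 23!/(14!×9!) = 817190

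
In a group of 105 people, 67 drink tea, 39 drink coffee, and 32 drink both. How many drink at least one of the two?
|A∪B| = |A| + |B| - |A∩B| = 67 + 39 - 32 = 74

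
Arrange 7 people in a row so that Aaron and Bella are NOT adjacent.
Total - adjacent = 7! - (7-1)!×2 = 5040 - 1440 = 3600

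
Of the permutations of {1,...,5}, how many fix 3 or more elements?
Exactly j fixed points: C(5,j)·!(5-j); sum over j ≥ 3 (derangement numbers via !m = (m-1)·(!(m-1) + !(m-2)): !0..!2 = 1, 0, 1). Σ_{j=3}^{5} C(5,j)·!(5-j) = C(5,3)·!2 + C(5,4)·!1 + C(5,5)·!0 = 10·1 + 5·0 + 1·1 = 11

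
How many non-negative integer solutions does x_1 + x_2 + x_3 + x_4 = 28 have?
C(28+4-1, 4-1) = C(31, 3) = 4495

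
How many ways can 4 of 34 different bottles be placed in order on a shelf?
P(34,4) = 34!/(34-4)! = 1113024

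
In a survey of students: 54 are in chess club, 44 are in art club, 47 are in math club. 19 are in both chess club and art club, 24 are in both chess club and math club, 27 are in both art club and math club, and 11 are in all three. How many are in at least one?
|A∪B∪C| = 54+44+47-19-24-27+11 = 86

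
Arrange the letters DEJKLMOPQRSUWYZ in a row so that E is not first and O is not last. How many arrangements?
By inclusion-exclusion: 15! - 2×(15-1)! + (15-2)! = 1307674368000 - 174356582400 + 6227020800 = 1139544806400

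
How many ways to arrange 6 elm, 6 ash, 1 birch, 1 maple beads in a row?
14! / (6! × 6! × 1! × 1!) = 168168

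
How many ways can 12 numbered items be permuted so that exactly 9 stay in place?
Choose the 9 fixed points C(12,9) = 220, derange the rest: !3 = Σ_{j=0}^{3} (-1)^j·3!/j! = 6 - 6 + 3 - 1 = 2. Product = 220 × 2 = 440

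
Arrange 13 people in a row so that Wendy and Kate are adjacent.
Treat as block: (13-1)! × 2! = 479001600 × 2 = 958003200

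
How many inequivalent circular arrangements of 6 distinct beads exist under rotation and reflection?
(6-1)!/2 = 120/2 = 60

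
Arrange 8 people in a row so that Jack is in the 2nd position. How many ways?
Fix one position: (8-1)! = 5040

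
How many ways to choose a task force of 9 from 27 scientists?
C(27,9) = 27!/(9!×18!) = 4686825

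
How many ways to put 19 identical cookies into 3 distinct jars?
C(19+3-1, 3-1) = C(21, 2) = 210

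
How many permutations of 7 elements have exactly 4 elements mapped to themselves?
Choose the 4 fixed points C(7,4) = 35, derange the rest: !3 = Σ_{j=0}^{3} (-1)^j·3!/j! = 6 - 6 + 3 - 1 = 2. Product = 35 × 2 = 70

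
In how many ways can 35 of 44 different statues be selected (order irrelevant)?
C(44,35) = 44!/(35!×9!) = 708930508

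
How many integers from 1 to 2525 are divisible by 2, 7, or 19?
⌊2525/2⌋+⌊2525/7⌋+⌊2525/19⌋ - ⌊2525/14⌋-⌊2525/38⌋-⌊2525/133⌋ + ⌊2525/266⌋ = 1262+360+132 - 180-66-18 + 9 = 1499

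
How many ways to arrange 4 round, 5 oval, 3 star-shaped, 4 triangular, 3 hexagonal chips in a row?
19! / (4! × 5! × 3! × 4! × 3!) = 48886437600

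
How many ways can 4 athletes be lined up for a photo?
4! = 24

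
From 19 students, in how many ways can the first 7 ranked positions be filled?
P(19,7) = 19!/(19-7)! = 253955520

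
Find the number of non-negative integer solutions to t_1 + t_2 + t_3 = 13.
C(13+3-1, 3-1) = C(15, 2) = 105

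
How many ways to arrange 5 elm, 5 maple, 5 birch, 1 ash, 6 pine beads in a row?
22! / (5! × 5! × 5! × 1! × 6!) = 903421366848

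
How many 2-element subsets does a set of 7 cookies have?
C(7,2) = 7!/(2!×5!) = 21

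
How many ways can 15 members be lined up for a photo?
15! = 1307674368000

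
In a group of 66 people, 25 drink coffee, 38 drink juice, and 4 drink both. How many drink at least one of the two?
|A∪B| = |A| + |B| - |A∩B| = 25 + 38 - 4 = 59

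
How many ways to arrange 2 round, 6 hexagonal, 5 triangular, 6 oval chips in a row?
19! / (2! × 6! × 5! × 6!) = 977728752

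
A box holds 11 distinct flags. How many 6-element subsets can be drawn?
C(11,6) = 11!/(6!×5!) = 462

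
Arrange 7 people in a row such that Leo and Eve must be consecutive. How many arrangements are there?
Treat the 2 as one block: (7-2+1)! × 2! = 720 × 2 = 1440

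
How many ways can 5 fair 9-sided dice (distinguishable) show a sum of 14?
Coefficient of x^14 in (x + x² + ... + x^9)^5. By inclusion-exclusion on dice exceeding 9: Σ_j (-1)^j C(5,j)·C(14-1-9j, 4) = C(5,0)·C(13,4) - C(5,1)·C(4,4) = 1·715 - 5·1 = 710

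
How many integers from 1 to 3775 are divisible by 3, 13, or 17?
⌊3775/3⌋+⌊3775/13⌋+⌊3775/17⌋ - ⌊3775/39⌋-⌊3775/51⌋-⌊3775/221⌋ + ⌊3775/663⌋ = 1258+290+222 - 96-74-17 + 5 = 1588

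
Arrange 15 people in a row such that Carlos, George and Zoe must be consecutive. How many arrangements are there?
Treat the 3 as one block: (15-3+1)! × 3! = 6227020800 × 6 = 37362124800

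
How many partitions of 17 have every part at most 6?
Let r_j(i) = number of partitions of i into parts ≤ j, for i = 0..17. r_1(i) = 1 for all i; r_j(i) = r_{j-1}(i) + r_j(i-j). Rows j = 2..6: ≤2: 1 1 2 2 3 3 4 4 5 5 6 6 7 7 8 8 9 9; ≤3: 1 1 2 3 4 5 7 8 10 12 14 16 19 21 24 27 30 33; ≤4: 1 1 2 3 5 6 9 11 15 18 23 27 34 39 47 54 64 72; ≤5: 1 1 2 3 5 7 10 13 18 23 30 37 47 57 70 84 101 119; ≤6: 1 1 2 3 5 7 11 14 20 26 35 44 58 71 90 110 136 163. r_6(17) = 163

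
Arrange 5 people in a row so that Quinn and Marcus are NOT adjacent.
Total - adjacent = 5! - (5-1)!×2 = 120 - 48 = 72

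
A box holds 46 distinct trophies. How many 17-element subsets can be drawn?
C(46,17) = 46!/(17!×29!) = 1749695026860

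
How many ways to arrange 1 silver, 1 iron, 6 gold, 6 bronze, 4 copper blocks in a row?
18! / (1! × 1! × 6! × 6! × 4!) = 514594080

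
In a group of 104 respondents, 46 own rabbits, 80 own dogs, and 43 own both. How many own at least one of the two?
|A∪B| = |A| + |B| - |A∩B| = 46 + 80 - 43 = 83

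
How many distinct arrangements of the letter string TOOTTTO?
7! / (4! × 3!) = 35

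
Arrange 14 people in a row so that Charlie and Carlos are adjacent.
Treat as block: (14-1)! × 2! = 6227020800 × 2 = 12454041600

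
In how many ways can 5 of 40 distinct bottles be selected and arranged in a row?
P(40,5) = 40!/(40-5)! = 78960960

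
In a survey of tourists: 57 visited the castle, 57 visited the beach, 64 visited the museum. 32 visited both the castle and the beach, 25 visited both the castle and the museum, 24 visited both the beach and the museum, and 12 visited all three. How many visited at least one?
|A∪B∪C| = 57+57+64-32-25-24+12 = 109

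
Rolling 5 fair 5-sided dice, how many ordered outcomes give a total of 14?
Coefficient of x^14 in (x + x² + ... + x^5)^5. By inclusion-exclusion on dice exceeding 5: Σ_j (-1)^j C(5,j)·C(14-1-5j, 4) = C(5,0)·C(13,4) - C(5,1)·C(8,4) = 1·715 - 5·70 = 365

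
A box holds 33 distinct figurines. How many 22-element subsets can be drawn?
C(33,22) = 33!/(22!×11!) = 193536720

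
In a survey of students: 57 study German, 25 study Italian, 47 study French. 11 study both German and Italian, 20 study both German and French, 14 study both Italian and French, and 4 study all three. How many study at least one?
|A∪B∪C| = 57+25+47-11-20-14+4 = 88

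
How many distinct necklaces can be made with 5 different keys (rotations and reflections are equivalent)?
(5-1)!/2 = 24/2 = 12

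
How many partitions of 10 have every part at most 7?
Let r_j(i) = number of partitions of i into parts ≤ j, for i = 0..10. r_1(i) = 1 for all i; r_j(i) = r_{j-1}(i) + r_j(i-j). Rows j = 2..7: ≤2: 1 1 2 2 3 3 4 4 5 5 6; ≤3: 1 1 2 3 4 5 7 8 10 12 14; ≤4: 1 1 2 3 5 6 9 11 15 18 23; ≤5: 1 1 2 3 5 7 10 13 18 23 30; ≤6: 1 1 2 3 5 7 11 14 20 26 35; ≤7: 1 1 2 3 5 7 11 15 21 28 38. r_7(10) = 38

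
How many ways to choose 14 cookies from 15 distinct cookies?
C(15,14) = 15!/(14!×1!) = 15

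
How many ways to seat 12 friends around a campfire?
Circular: fix one position, arrange the rest. (12-1)! = 39916800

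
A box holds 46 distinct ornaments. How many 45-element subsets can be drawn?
C(46,45) = 46!/(45!×1!) = 46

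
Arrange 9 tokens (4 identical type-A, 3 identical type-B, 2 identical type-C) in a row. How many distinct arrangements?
9! / (4! × 3! × 2!) = 1260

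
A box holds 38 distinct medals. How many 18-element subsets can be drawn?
C(38,18) = 38!/(18!×20!) = 33578000610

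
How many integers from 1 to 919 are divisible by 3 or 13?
⌊919/3⌋ + ⌊919/13⌋ - ⌊919/39⌋ = 306 + 70 - 23 = 353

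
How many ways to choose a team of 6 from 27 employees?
C(27,6) = 27!/(6!×21!) = 296010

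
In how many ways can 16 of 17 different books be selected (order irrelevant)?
C(17,16) = 17!/(16!×1!) = 17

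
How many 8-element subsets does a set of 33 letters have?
C(33,8) = 33!/(8!×25!) = 13884156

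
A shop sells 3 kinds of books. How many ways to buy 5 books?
C(5+3-1, 3-1) = C(7, 2) = 21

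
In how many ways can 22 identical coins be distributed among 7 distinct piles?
C(22+7-1, 7-1) = C(28, 6) = 376740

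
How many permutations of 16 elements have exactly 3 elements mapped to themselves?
Choose the 3 fixed points C(16,3) = 560, derange the rest: !13 = Σ_{j=0}^{13} (-1)^j·13!/j! = 6227020800 - 6227020800 + 3113510400 - 1037836800 + 259459200 - 51891840 + 8648640 - 1235520 + 154440 - 17160 + 1716 - 156 + 13 - 1 = 2290792932. Product = 560 × 2290792932 = 1282844041920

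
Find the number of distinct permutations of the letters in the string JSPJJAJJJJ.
10! / (1! × 1! × 7! × 1!) = 720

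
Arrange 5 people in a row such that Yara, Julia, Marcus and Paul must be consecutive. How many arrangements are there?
Treat the 4 as one block: (5-4+1)! × 4! = 2 × 24 = 48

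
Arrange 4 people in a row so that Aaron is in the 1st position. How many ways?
Fix one position: (4-1)! = 6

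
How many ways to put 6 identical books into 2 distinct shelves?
C(6+2-1, 2-1) = C(7, 1) = 7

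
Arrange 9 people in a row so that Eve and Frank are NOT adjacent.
Total - adjacent = 9! - (9-1)!×2 = 362880 - 80640 = 282240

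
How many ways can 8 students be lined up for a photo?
8! = 40320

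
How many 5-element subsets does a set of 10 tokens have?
C(10,5) = 10!/(5!×5!) = 252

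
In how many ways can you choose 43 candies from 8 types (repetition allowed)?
C(43+8-1, 8-1) = C(50, 7) = 99884400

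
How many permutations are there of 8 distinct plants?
8! = 40320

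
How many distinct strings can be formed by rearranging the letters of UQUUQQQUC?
9! / (1! × 4! × 4!) = 630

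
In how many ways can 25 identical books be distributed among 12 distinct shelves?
C(25+12-1, 12-1) = C(36, 11) = 600805296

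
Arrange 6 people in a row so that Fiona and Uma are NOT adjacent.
Total - adjacent = 6! - (6-1)!×2 = 720 - 240 = 480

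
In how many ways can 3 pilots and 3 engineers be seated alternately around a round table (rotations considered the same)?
Fix one of the pilots: (3-1)! ways for the remaining pilots, × 3! ways for the engineers = 2 × 6 = 12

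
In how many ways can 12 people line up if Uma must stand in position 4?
Fix one position: (12-1)! = 39916800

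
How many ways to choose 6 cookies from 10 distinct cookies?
C(10,6) = 10!/(6!×4!) = 210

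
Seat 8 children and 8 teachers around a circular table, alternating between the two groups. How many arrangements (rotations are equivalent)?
Fix one of the children: (8-1)! ways for the remaining children, × 8! ways for the teachers = 5040 × 40320 = 203212800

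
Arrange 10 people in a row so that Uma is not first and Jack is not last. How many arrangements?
By inclusion-exclusion: 10! - 2×(10-1)! + (10-2)! = 3628800 - 725760 + 40320 = 2943360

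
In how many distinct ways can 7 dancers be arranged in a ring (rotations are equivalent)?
Circular: fix one position, arrange the rest. (7-1)! = 720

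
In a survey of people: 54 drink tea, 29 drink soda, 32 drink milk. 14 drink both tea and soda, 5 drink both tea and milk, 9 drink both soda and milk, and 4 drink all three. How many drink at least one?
|A∪B∪C| = 54+29+32-14-5-9+4 = 91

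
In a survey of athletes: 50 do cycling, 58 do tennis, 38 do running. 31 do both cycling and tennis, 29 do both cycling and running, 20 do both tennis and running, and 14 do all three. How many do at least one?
|A∪B∪C| = 50+58+38-31-29-20+14 = 80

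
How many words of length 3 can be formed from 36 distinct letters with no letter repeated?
P(36,3) = 36!/(36-3)! = 42840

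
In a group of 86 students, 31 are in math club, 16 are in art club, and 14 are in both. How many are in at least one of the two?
|A∪B| = |A| + |B| - |A∩B| = 31 + 16 - 14 = 33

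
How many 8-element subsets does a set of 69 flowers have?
C(69,8) = 69!/(8!×61!) = 8361453672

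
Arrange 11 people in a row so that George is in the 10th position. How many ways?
Fix one position: (11-1)! = 3628800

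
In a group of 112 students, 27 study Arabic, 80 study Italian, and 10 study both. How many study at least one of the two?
|A∪B| = |A| + |B| - |A∩B| = 27 + 80 - 10 = 97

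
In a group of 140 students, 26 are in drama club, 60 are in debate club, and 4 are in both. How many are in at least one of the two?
|A∪B| = |A| + |B| - |A∩B| = 26 + 60 - 4 = 82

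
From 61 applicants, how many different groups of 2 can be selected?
C(61,2) = 61!/(2!×59!) = 1830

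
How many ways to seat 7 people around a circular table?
Circular: fix one position, arrange the rest. (7-1)! = 720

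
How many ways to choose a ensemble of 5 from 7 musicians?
C(7,5) = 7!/(5!×2!) = 21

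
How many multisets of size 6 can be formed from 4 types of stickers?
C(6+4-1, 4-1) = C(9, 3) = 84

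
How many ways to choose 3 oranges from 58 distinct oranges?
C(58,3) = 58!/(3!×55!) = 30856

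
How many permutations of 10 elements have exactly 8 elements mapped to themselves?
Choose the 8 fixed points C(10,8) = 45, derange the rest: !2 = Σ_{j=0}^{2} (-1)^j·2!/j! = 2 - 2 + 1 = 1. Product = 45 × 1 = 45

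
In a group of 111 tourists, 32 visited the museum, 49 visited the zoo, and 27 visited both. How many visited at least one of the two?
|A∪B| = |A| + |B| - |A∩B| = 32 + 49 - 27 = 54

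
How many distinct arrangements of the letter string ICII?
4! / (1! × 3!) = 4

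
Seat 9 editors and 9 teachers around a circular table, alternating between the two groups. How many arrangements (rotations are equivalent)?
Fix one of the editors: (9-1)! ways for the remaining editors, × 9! ways for the teachers = 40320 × 362880 = 14631321600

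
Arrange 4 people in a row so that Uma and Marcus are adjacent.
Treat as block: (4-1)! × 2! = 6 × 2 = 12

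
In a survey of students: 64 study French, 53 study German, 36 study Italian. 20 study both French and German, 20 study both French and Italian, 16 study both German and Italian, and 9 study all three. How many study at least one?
|A∪B∪C| = 64+53+36-20-20-16+9 = 106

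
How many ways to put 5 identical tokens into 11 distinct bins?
C(5+11-1, 11-1) = C(15, 10) = 3003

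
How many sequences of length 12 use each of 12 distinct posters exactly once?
12! = 479001600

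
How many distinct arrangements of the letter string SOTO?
4! / (1! × 1! × 2!) = 12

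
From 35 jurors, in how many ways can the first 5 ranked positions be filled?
P(35,5) = 35!/(35-5)! = 38955840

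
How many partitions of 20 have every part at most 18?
Let r_j(i) = number of partitions of i into parts ≤ j, for i = 0..20. r_1(i) = 1 for all i; r_j(i) = r_{j-1}(i) + r_j(i-j). Rows j = 2..18: ≤2: 1 1 2 2 3 3 4 4 5 5 6 6 7 7 8 8 9 9 10 10 11; ≤3: 1 1 2 3 4 5 7 8 10 12 14 16 19 21 24 27 30 33 37 40 44; ≤4: 1 1 2 3 5 6 9 11 15 18 23 27 34 39 47 54 64 72 84 94 108; ≤5: 1 1 2 3 5 7 10 13 18 23 30 37 47 57 70 84 101 119 141 164 192; ≤6: 1 1 2 3 5 7 11 14 20 26 35 44 58 71 90 110 136 163 199 235 282; ≤7: 1 1 2 3 5 7 11 15 21 28 38 49 65 82 105 131 164 201 248 300 364; ≤8: 1 1 2 3 5 7 11 15 22 29 40 52 70 89 116 146 186 230 288 352 434; ≤9: 1 1 2 3 5 7 11 15 22 30 41 54 73 94 123 157 201 252 318 393 488; ≤10: 1 1 2 3 5 7 11 15 22 30 42 55 75 97 128 164 212 267 340 423 530; ≤11: 1 1 2 3 5 7 11 15 22 30 42 56 76 99 131 169 219 278 355 445 560; ≤12: 1 1 2 3 5 7 11 15 22 30 42 56 77 100 133 172 224 285 366 460 582; ≤13: 1 1 2 3 5 7 11 15 22 30 42 56 77 101 134 174 227 290 373 471 597; ≤14: 1 1 2 3 5 7 11 15 22 30 42 56 77 101 135 175 229 293 378 478 608; ≤15: 1 1 2 3 5 7 11 15 22 30 42 56 77 101 135 176 230 295 381 483 615; ≤16: 1 1 2 3 5 7 11 15 22 30 42 56 77 101 135 176 231 296 383 486 620; ≤17: 1 1 2 3 5 7 11 15 22 30 42 56 77 101 135 176 231 297 384 488 623; ≤18: 1 1 2 3 5 7 11 15 22 30 42 56 77 101 135 176 231 297 385 489 625. r_18(20) = 625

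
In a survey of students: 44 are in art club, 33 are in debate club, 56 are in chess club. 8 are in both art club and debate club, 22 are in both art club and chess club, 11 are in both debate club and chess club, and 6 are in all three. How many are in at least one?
|A∪B∪C| = 44+33+56-8-22-11+6 = 98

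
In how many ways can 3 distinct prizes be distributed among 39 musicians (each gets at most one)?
P(39,3) = 39!/(39-3)! = 54834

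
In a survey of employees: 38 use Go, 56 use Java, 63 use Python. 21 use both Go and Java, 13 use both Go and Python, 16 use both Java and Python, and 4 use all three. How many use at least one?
|A∪B∪C| = 38+56+63-21-13-16+4 = 111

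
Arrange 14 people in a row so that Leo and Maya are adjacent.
Treat as block: (14-1)! × 2! = 6227020800 × 2 = 12454041600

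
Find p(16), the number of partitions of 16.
Pentagonal recurrence p(n) = p(n-1) + p(n-2) - p(n-5) - p(n-7) + p(n-12) + p(n-15) - ... gives p(0..15) = 1, 1, 2, 3, 5, 7, 11, 15, 22, 30, 42, 56, 77, 101, 135, 176. p(16) = p(15) + p(14) - p(11) - p(9) + p(4) + p(1) = 176 + 135 - 56 - 30 + 5 + 1 = 231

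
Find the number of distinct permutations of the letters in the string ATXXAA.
6! / (1! × 3! × 2!) = 60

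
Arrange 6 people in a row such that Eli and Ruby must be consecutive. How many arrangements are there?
Treat the 2 as one block: (6-2+1)! × 2! = 120 × 2 = 240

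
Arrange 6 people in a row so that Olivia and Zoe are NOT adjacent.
Total - adjacent = 6! - (6-1)!×2 = 720 - 240 = 480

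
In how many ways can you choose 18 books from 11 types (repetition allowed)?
C(18+11-1, 11-1) = C(28, 10) = 13123110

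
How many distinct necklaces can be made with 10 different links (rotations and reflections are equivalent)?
(10-1)!/2 = 362880/2 = 181440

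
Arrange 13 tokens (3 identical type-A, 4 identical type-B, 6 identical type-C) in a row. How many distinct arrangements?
13! / (3! × 4! × 6!) = 60060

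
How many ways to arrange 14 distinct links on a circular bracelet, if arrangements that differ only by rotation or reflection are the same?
(14-1)!/2 = 6227020800/2 = 3113510400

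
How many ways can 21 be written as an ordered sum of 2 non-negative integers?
C(21+2-1, 2-1) = C(22, 1) = 22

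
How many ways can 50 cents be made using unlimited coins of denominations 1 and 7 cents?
Coefficient of x^50 in 1/(1-x^1) · 1/(1-x^7). Use j coins of 7 for j = 0..⌊50/7⌋ = 7, the rest in 1s: 7 + 1 = 8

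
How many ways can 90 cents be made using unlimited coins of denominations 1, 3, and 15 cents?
Coefficient of x^90 in 1/(1-x^1) · 1/(1-x^3) · 1/(1-x^15). Case on j = number of 15-cent coins (j = 0..6); remainder r = 90 - 15j is made from {1,3} in ⌊r/3⌋+1 ways. r = 90, 75, 60, 45, 30, 15, 0 → 31 + 26 + 21 + 16 + 11 + 6 + 1 = 112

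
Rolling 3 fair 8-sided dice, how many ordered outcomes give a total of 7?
Coefficient of x^7 in (x + x² + ... + x^8)^3. By inclusion-exclusion on dice exceeding 8: Σ_j (-1)^j C(3,j)·C(7-1-8j, 2) = C(3,0)·C(6,2) = 1·15 = 15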